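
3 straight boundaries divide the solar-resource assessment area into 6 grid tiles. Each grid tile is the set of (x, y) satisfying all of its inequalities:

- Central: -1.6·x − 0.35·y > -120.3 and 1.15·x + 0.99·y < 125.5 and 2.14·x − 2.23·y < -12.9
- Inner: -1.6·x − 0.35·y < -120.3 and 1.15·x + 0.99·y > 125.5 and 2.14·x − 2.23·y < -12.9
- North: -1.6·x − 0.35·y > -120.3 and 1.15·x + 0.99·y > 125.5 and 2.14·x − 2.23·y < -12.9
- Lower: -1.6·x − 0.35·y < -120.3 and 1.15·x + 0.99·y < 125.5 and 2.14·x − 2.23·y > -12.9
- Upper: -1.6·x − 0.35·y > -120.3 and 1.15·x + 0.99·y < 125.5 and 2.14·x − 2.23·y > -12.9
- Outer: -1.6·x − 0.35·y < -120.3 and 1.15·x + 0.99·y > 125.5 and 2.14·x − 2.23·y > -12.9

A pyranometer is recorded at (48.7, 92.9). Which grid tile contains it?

North

-1.6·48.7 − 0.35·92.9 = -110.435, which is > -120.3
1.15·48.7 + 0.99·92.9 = 147.976, which is > 125.5
2.14·48.7 − 2.23·92.9 = -102.949, which is < -12.9
This sign pattern matches North.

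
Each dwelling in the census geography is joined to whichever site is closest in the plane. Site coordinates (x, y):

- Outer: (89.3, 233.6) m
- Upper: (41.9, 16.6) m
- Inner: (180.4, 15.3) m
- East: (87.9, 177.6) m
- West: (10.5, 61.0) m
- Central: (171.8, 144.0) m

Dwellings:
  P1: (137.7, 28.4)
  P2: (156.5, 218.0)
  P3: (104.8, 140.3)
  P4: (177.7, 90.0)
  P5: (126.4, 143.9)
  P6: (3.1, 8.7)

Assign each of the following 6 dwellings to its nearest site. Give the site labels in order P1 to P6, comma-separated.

P1 → Inner (d²=1994.90)
P2 → Outer (d²=4759.20)
P3 → East (d²=1676.90)
P4 → Central (d²=2950.81)
P5 → Central (d²=2061.17)
P6 → Upper (d²=1567.85)

Inner, Outer, East, Central, Central, Upper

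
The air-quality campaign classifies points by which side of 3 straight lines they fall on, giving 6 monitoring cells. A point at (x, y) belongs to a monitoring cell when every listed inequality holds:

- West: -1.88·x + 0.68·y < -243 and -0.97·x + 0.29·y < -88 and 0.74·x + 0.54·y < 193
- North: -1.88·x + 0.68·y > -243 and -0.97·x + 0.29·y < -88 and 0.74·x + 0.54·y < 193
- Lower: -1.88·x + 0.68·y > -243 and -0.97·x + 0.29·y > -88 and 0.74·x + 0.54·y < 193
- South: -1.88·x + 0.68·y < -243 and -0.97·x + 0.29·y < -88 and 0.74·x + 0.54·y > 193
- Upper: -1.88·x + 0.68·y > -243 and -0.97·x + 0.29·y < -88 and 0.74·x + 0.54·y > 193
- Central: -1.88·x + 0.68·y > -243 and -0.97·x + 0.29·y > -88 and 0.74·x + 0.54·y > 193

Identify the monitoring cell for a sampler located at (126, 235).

-1.88·126 + 0.68·235 = -77.080, which is > -243
-0.97·126 + 0.29·235 = -54.070, which is > -88
0.74·126 + 0.54·235 = 220.140, which is > 193
This sign pattern matches Central.

Central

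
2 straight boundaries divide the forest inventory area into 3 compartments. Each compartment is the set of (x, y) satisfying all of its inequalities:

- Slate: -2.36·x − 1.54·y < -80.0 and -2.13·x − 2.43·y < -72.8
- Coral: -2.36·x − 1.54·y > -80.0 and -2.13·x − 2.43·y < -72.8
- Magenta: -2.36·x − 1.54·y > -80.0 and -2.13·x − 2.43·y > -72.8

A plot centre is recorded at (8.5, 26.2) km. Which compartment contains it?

Coral

-2.36·8.5 − 1.54·26.2 = -60.408, which is > -80.0
-2.13·8.5 − 2.43·26.2 = -81.771, which is < -72.8
This sign pattern matches Coral.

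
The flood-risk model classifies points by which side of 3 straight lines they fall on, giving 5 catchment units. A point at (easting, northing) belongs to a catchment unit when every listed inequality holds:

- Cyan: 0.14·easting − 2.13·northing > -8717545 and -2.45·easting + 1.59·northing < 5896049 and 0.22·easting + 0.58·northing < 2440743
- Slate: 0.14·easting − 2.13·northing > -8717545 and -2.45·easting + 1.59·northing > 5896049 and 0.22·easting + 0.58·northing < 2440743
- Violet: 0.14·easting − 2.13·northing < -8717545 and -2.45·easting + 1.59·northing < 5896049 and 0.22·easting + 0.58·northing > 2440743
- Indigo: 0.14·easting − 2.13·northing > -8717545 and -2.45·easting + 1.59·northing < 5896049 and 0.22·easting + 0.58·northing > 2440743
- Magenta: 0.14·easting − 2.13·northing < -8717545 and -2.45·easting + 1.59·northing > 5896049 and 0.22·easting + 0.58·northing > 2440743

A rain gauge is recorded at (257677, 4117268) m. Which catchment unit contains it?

0.14·257677 − 2.13·4117268 = -8733706.060, which is < -8717545
-2.45·257677 + 1.59·4117268 = 5915147.470, which is > 5896049
0.22·257677 + 0.58·4117268 = 2444704.380, which is > 2440743
This sign pattern matches Magenta.

Magenta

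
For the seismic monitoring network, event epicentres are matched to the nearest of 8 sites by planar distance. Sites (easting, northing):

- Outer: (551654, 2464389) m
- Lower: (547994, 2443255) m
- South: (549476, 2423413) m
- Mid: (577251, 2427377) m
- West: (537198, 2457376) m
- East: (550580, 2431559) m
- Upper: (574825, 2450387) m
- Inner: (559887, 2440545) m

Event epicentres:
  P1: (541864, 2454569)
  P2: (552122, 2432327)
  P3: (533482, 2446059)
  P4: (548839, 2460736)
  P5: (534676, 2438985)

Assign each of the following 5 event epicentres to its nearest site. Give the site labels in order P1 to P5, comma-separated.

West, East, West, Outer, Lower

P1 → West (d²=29650805.00)
P2 → East (d²=2967588.00)
P3 → West (d²=141883145.00)
P4 → Outer (d²=21268634.00)
P5 → Lower (d²=195602024.00)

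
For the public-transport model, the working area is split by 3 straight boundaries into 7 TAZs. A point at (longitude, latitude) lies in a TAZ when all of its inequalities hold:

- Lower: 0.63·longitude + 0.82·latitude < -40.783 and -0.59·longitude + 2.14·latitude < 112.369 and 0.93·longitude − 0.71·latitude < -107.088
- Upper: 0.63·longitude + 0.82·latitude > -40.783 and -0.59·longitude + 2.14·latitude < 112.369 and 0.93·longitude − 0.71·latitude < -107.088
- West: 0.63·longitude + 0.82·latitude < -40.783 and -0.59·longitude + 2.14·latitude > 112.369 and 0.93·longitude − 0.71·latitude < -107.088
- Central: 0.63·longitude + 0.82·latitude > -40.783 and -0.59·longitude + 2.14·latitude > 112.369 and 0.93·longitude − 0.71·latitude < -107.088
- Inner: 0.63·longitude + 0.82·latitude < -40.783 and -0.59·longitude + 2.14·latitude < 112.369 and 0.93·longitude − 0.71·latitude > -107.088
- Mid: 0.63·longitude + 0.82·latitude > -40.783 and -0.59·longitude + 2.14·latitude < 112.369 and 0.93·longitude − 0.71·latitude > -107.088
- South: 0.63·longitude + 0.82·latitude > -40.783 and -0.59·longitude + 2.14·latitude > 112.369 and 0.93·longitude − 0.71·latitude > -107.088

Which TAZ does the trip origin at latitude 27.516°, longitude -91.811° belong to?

0.63·-91.811 + 0.82·27.516 = -35.278, which is > -40.783
-0.59·-91.811 + 2.14·27.516 = 113.053, which is > 112.369
0.93·-91.811 − 0.71·27.516 = -104.921, which is > -107.088
This sign pattern matches South.

South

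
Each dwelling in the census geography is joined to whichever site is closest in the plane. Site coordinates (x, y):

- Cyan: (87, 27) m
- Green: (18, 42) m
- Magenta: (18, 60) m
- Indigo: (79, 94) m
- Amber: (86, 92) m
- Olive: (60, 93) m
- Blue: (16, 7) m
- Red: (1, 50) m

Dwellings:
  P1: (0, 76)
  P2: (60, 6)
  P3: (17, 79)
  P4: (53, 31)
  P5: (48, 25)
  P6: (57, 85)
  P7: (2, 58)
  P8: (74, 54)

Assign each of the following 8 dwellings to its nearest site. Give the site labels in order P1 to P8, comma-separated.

P1 → Magenta (d²=580.00)
P2 → Cyan (d²=1170.00)
P3 → Magenta (d²=362.00)
P4 → Cyan (d²=1172.00)
P5 → Green (d²=1189.00)
P6 → Olive (d²=73.00)
P7 → Red (d²=65.00)
P8 → Cyan (d²=898.00)

Magenta, Cyan, Magenta, Cyan, Green, Olive, Red, Cyan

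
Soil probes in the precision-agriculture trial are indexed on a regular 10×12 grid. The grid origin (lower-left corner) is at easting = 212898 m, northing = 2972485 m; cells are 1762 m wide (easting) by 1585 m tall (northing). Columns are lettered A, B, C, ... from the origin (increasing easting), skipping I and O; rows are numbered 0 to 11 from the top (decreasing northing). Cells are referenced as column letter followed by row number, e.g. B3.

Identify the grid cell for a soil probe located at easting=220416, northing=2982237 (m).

E5

Column index: ⌊(220416 − 212898) / 1762⌋ = ⌊4.267⌋ = 4 → column E
Row offset from origin: ⌊(2982237 − 2972485) / 1585⌋ = ⌊6.153⌋ = 6 → row 5 (counted from top)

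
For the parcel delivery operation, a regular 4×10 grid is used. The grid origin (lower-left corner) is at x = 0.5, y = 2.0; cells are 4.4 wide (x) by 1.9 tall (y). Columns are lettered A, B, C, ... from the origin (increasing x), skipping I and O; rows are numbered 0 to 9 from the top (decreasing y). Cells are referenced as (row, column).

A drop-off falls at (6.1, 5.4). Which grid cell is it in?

(8, B)

Column index: ⌊(6.1 − 0.5) / 4.4⌋ = ⌊1.273⌋ = 1 → column B
Row offset from origin: ⌊(5.4 − 2.0) / 1.9⌋ = ⌊1.789⌋ = 1 → row 8 (counted from top)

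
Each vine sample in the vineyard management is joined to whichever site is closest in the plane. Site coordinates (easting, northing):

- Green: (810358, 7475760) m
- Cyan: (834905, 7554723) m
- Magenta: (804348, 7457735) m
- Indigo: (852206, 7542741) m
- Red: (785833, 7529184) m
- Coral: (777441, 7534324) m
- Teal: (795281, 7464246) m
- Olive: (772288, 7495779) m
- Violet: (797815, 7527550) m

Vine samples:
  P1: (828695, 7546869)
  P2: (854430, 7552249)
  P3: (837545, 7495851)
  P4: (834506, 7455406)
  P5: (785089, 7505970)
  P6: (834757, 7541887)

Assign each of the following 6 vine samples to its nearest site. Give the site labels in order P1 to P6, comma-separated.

P1 → Cyan (d²=100249416.00)
P2 → Indigo (d²=95348240.00)
P3 → Green (d²=1142781250.00)
P4 → Magenta (d²=914929205.00)
P5 → Olive (d²=267722082.00)
P6 → Cyan (d²=164784800.00)

Cyan, Indigo, Green, Magenta, Olive, Cyan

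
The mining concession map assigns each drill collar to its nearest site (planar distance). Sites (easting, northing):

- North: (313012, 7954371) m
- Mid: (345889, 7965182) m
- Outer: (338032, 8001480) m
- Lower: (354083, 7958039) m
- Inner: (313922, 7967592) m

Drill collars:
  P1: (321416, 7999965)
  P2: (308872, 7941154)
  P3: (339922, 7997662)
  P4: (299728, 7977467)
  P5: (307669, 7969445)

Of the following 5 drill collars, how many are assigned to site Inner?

2

P1 → Outer
P2 → North
P3 → Outer
P4 → Inner
P5 → Inner
2 of the 5 go to Inner.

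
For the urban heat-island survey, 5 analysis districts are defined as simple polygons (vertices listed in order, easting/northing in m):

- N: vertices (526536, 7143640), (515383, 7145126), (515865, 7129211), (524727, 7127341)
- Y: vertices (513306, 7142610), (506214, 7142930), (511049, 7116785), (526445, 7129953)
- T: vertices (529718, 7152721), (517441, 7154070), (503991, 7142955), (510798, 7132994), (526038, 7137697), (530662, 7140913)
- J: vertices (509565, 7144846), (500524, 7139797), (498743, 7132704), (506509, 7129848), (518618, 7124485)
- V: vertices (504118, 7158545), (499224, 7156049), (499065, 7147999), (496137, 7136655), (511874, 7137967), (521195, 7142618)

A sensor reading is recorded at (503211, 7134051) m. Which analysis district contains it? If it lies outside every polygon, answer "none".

J

Cast a ray rightward from (503211, 7134051). For each polygon, the edges (by vertex number in listed order) whose endpoints lie on opposite sides of northing = 7134051, where each meets that height, and whether that is right or left of the point:
N: 2–3 at easting≈515718.4 (right), 4–1 at easting≈525471.7 (right) → 2 crossings.
Y: 2–3 at easting≈507856.0 (right), 4–1 at easting≈522190.9 (right) → 2 crossings.
T: 3–4 at easting≈510075.7 (right), 4–5 at easting≈514223.2 (right) → 2 crossings.
J: 2–3 at easting≈499081.2 (left), 5–1 at easting≈514364.7 (right) → 1 crossing.
V: no edge straddles that height → 0 crossings.
Only J has an odd count, so the point is inside J.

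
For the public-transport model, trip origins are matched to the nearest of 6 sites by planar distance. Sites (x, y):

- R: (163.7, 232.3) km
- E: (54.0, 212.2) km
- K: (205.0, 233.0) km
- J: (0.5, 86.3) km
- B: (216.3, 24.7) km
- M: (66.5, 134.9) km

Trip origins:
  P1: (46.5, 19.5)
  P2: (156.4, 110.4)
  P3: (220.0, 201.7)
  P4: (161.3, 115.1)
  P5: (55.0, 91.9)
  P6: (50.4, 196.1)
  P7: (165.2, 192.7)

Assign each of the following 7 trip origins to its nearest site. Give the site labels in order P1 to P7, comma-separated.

J, M, K, M, M, E, R

P1 → J (d²=6578.24)
P2 → M (d²=8682.26)
P3 → K (d²=1204.69)
P4 → M (d²=9379.08)
P5 → M (d²=1981.25)
P6 → E (d²=272.17)
P7 → R (d²=1570.41)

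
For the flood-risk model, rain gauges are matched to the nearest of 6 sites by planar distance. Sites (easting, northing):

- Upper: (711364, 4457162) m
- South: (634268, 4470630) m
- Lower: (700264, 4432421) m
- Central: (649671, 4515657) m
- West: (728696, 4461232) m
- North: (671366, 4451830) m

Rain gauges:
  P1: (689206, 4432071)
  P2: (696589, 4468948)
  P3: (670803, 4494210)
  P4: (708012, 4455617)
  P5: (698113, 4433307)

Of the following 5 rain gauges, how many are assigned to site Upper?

P1 → Lower
P2 → Upper
P3 → Central
P4 → Upper
P5 → Lower
2 of the 5 go to Upper.

2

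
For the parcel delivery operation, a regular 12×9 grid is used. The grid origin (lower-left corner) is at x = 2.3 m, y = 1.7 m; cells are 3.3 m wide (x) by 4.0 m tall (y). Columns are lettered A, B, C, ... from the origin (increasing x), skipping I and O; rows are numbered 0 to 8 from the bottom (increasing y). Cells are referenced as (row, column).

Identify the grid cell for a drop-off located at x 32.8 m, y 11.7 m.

(2, K)

Column index: ⌊(32.8 − 2.3) / 3.3⌋ = ⌊9.242⌋ = 9 → column K
Row offset from origin: ⌊(11.7 − 1.7) / 4.0⌋ = ⌊2.500⌋ = 2 → row 2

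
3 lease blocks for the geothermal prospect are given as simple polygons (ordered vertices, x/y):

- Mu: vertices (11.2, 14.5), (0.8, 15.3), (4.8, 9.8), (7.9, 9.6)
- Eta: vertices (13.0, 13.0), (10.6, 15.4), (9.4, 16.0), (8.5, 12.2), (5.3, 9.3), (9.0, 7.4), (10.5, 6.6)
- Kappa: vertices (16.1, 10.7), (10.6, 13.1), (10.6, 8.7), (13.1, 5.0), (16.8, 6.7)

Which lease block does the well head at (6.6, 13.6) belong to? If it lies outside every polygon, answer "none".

Mu

Cast a ray rightward from (6.6, 13.6). For each polygon, the edges (by vertex number in listed order) whose endpoints lie on opposite sides of y = 13.6, where each meets that height, and whether that is right or left of the point:
Mu: 2–3 at x≈2.04 (left), 4–1 at x≈10.59 (right) → 1 crossing.
Eta: 1–2 at x≈12.40 (right), 3–4 at x≈8.83 (right) → 2 crossings.
Kappa: no edge straddles that height → 0 crossings.
Only Mu has an odd count, so the point is inside Mu.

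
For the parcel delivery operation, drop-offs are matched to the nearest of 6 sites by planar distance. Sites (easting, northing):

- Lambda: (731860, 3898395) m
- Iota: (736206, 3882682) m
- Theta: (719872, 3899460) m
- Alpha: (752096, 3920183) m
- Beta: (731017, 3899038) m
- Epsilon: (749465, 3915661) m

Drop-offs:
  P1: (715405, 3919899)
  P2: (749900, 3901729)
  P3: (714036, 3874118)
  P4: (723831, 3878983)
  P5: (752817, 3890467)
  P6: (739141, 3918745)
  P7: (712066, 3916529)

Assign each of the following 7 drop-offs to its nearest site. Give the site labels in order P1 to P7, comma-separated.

P1 → Theta (d²=437706810.00)
P2 → Epsilon (d²=194289849.00)
P3 → Iota (d²=564850996.00)
P4 → Iota (d²=166823226.00)
P5 → Iota (d²=336531546.00)
P6 → Epsilon (d²=116096032.00)
P7 → Theta (d²=352284397.00)

Theta, Epsilon, Iota, Iota, Iota, Epsilon, Theta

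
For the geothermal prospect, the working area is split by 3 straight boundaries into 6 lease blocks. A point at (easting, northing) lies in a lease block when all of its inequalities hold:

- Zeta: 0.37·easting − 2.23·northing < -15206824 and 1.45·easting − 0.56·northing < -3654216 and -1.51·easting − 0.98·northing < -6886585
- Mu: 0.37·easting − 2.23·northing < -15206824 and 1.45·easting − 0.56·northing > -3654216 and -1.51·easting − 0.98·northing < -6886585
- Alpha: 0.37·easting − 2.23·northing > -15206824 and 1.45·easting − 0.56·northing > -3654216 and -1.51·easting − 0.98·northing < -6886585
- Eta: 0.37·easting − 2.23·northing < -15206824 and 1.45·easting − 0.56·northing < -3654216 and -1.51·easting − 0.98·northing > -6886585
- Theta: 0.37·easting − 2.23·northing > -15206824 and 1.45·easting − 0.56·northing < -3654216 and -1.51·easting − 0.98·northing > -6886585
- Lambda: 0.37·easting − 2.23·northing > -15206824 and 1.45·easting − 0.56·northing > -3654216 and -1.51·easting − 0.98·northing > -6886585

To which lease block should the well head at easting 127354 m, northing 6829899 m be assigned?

Lambda

0.37·127354 − 2.23·6829899 = -15183553.790, which is > -15206824
1.45·127354 − 0.56·6829899 = -3640080.140, which is > -3654216
-1.51·127354 − 0.98·6829899 = -6885605.560, which is > -6886585
This sign pattern matches Lambda.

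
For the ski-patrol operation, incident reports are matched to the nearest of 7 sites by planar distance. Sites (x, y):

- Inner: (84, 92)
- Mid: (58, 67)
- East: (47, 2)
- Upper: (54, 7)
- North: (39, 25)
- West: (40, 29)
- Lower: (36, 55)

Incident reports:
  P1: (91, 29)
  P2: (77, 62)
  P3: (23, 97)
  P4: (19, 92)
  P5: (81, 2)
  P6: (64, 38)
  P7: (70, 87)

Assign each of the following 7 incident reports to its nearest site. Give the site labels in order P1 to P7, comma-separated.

Upper, Mid, Lower, Lower, Upper, West, Inner

P1 → Upper (d²=1853.00)
P2 → Mid (d²=386.00)
P3 → Lower (d²=1933.00)
P4 → Lower (d²=1658.00)
P5 → Upper (d²=754.00)
P6 → West (d²=657.00)
P7 → Inner (d²=221.00)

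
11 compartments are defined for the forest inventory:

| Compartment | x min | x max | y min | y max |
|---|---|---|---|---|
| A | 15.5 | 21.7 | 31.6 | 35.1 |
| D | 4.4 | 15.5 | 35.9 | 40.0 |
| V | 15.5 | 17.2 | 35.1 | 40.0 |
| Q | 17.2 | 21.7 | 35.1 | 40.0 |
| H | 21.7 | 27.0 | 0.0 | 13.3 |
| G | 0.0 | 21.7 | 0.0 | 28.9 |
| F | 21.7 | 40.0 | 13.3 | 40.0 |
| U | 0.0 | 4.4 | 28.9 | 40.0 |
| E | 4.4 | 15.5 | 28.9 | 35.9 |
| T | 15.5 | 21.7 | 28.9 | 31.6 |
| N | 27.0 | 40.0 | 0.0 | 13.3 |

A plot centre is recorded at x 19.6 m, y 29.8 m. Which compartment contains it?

T

The point has x = 19.6 and y = 29.8.
Only T satisfies 15.5 ≤ x ≤ 21.7 and 28.9 ≤ y ≤ 31.6.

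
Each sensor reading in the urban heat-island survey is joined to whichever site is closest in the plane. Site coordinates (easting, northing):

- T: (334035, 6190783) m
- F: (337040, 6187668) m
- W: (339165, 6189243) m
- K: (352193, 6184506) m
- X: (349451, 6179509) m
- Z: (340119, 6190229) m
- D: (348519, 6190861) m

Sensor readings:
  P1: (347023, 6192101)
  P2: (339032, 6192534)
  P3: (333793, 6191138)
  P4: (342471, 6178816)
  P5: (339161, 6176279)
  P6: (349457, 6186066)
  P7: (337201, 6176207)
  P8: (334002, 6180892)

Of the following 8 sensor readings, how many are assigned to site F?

P1 → D
P2 → Z
P3 → T
P4 → X
P5 → X
P6 → K
P7 → F
P8 → F
2 of the 8 go to F.

2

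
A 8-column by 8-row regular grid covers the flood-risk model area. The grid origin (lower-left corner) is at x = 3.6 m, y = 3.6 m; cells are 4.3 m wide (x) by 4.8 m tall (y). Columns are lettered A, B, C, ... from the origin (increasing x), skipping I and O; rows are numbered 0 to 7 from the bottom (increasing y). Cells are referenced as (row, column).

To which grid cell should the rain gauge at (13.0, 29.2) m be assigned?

(5, C)

Column index: ⌊(13.0 − 3.6) / 4.3⌋ = ⌊2.186⌋ = 2 → column C
Row offset from origin: ⌊(29.2 − 3.6) / 4.8⌋ = ⌊5.333⌋ = 5 → row 5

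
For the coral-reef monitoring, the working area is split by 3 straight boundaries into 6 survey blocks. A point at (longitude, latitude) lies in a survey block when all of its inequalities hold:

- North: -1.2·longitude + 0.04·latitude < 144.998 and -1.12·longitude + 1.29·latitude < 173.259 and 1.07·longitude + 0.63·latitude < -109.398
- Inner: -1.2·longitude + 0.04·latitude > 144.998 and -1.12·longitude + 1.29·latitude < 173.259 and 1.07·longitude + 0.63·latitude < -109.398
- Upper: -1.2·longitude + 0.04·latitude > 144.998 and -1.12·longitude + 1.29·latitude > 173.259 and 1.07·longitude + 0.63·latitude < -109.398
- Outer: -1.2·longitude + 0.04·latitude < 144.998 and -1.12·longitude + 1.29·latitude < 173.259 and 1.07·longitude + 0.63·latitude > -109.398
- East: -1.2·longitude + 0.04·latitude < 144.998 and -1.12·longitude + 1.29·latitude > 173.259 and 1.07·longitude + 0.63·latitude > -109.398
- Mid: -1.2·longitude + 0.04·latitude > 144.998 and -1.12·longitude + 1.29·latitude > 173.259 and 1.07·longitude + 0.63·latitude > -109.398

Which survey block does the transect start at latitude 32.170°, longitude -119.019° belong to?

-1.2·-119.019 + 0.04·32.170 = 144.110, which is < 144.998
-1.12·-119.019 + 1.29·32.170 = 174.801, which is > 173.259
1.07·-119.019 + 0.63·32.170 = -107.083, which is > -109.398
This sign pattern matches East.

East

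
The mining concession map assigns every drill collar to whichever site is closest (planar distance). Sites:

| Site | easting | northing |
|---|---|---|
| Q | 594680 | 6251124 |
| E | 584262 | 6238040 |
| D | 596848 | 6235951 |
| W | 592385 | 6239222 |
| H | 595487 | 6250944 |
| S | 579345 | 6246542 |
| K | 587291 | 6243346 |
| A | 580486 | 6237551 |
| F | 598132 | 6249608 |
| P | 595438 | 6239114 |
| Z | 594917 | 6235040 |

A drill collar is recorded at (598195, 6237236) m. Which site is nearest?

D

Squared distances to each site:
Q: 205231769.000; E: 194774905.000; D: 3465634.000; W: 37700296.000; H: 195242528.000; S: 441924136.000; K: 156229316.000; A: 313707906.000; F: 153070353.000; P: 11127933.000; Z: 15567700.000.
Minimum at D.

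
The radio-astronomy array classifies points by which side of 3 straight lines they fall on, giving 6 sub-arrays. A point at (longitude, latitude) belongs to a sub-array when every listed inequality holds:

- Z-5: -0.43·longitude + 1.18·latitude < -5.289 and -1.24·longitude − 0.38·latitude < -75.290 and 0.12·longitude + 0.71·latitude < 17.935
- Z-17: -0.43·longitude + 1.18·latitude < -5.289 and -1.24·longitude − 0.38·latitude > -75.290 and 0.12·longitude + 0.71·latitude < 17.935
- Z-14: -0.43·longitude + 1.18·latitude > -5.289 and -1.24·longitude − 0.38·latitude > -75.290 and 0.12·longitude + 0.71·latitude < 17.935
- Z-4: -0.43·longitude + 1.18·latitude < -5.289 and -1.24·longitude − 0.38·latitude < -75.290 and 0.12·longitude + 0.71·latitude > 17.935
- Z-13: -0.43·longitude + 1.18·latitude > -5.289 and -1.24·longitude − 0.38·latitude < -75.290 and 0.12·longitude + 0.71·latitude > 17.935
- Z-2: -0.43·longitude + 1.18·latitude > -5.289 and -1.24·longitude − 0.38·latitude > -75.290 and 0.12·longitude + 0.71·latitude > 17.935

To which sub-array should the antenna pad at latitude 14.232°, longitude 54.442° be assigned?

-0.43·54.442 + 1.18·14.232 = -6.616, which is < -5.289
-1.24·54.442 − 0.38·14.232 = -72.916, which is > -75.290
0.12·54.442 + 0.71·14.232 = 16.638, which is < 17.935
This sign pattern matches Z-17.

Z-17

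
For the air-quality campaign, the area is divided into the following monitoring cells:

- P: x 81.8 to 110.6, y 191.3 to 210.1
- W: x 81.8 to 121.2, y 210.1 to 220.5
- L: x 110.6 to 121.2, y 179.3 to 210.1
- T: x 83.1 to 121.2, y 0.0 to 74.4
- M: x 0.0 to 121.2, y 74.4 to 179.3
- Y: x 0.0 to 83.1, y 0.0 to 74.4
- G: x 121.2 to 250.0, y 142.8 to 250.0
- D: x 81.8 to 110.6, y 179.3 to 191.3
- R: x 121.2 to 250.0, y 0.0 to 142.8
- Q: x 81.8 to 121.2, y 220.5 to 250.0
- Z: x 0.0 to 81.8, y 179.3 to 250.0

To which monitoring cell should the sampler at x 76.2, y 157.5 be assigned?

The point has x = 76.2 and y = 157.5.
Only M satisfies 0.0 ≤ x ≤ 121.2 and 74.4 ≤ y ≤ 179.3.

M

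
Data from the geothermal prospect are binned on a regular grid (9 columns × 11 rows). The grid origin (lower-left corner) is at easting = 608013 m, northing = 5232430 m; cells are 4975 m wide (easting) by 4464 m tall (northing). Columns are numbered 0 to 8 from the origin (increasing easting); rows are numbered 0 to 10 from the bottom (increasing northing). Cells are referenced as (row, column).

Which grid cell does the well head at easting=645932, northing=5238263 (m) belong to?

(1, 7)

Column index: ⌊(645932 − 608013) / 4975⌋ = ⌊7.622⌋ = 7
Row offset from origin: ⌊(5238263 − 5232430) / 4464⌋ = ⌊1.307⌋ = 1 → row 1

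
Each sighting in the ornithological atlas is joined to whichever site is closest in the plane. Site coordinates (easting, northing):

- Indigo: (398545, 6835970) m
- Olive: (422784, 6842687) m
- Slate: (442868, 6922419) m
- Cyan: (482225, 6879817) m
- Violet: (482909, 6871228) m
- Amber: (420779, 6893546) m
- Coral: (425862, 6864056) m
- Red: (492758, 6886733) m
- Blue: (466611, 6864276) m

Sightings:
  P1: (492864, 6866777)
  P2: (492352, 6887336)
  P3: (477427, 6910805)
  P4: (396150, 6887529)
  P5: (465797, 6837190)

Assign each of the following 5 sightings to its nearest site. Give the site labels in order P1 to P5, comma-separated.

Violet, Red, Red, Amber, Blue

P1 → Violet (d²=118913426.00)
P2 → Red (d²=528445.00)
P3 → Red (d²=814500745.00)
P4 → Amber (d²=642791930.00)
P5 → Blue (d²=734313992.00)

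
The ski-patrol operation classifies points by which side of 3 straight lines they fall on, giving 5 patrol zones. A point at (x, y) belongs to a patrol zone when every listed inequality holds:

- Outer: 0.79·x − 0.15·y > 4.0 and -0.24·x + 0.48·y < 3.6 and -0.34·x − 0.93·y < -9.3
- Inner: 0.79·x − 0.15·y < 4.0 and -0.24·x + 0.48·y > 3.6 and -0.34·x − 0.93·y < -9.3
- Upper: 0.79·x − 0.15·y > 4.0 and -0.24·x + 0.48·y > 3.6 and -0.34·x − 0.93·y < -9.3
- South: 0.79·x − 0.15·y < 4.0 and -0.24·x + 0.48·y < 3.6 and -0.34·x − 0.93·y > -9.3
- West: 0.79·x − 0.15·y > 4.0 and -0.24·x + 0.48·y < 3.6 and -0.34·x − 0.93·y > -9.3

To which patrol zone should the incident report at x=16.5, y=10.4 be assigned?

Outer

0.79·16.5 − 0.15·10.4 = 11.475, which is > 4.0
-0.24·16.5 + 0.48·10.4 = 1.032, which is < 3.6
-0.34·16.5 − 0.93·10.4 = -15.282, which is < -9.3
This sign pattern matches Outer.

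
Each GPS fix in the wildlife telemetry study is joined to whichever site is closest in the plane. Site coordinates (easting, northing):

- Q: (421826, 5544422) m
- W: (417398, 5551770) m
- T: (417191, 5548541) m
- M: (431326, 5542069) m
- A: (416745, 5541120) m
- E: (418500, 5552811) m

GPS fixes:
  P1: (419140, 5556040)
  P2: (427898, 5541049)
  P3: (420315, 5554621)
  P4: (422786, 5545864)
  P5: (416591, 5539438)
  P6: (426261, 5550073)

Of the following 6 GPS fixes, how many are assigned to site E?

2

P1 → E
P2 → M
P3 → E
P4 → Q
P5 → A
P6 → Q
2 of the 6 go to E.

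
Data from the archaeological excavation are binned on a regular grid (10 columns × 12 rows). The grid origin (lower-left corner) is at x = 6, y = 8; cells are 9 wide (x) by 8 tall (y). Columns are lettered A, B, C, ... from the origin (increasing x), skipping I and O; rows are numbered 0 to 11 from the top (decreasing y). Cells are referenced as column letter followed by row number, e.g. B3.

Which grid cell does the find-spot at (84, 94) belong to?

Column index: ⌊(84 − 6) / 9⌋ = ⌊8.667⌋ = 8 → column J
Row offset from origin: ⌊(94 − 8) / 8⌋ = ⌊10.750⌋ = 10 → row 1 (counted from top)

J1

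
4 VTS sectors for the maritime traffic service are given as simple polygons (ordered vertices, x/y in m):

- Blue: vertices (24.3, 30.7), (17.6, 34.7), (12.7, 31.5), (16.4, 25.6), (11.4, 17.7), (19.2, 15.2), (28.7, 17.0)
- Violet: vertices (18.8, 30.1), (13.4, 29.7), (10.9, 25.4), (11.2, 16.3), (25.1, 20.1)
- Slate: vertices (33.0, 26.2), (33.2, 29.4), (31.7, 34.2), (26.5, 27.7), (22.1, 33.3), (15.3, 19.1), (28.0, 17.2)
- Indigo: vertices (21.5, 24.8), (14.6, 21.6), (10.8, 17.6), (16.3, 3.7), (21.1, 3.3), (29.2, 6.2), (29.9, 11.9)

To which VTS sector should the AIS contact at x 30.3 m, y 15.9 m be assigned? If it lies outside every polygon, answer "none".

none

Cast a ray rightward from (30.3, 15.9). For each polygon, the edges (by vertex number in listed order) whose endpoints lie on opposite sides of y = 15.9, where each meets that height, and whether that is right or left of the point:
Blue: 5–6 at x≈17.02 (left), 6–7 at x≈22.89 (left) → 0 crossings.
Violet: no edge straddles that height → 0 crossings.
Slate: no edge straddles that height → 0 crossings.
Indigo: 3–4 at x≈11.47 (left), 7–1 at x≈27.30 (left) → 0 crossings.
All counts are even, so the point lies outside every listed polygon.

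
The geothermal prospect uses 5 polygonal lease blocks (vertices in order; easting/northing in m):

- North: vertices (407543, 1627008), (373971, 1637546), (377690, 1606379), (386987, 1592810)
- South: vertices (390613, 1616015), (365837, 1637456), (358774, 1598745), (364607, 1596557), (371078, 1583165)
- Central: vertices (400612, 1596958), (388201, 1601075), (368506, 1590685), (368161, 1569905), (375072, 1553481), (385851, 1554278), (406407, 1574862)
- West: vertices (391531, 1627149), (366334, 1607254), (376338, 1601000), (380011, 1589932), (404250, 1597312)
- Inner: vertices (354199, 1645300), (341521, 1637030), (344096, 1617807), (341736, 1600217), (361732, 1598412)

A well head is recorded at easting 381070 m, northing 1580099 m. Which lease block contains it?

Central

Cast a ray rightward from (381070, 1580099). For each polygon, the edges (by vertex number in listed order) whose endpoints lie on opposite sides of northing = 1580099, where each meets that height, and whether that is right or left of the point:
North: no edge straddles that height → 0 crossings.
South: no edge straddles that height → 0 crossings.
Central: 3–4 at easting≈368330.2 (left), 7–1 at easting≈405033.5 (right) → 1 crossing.
West: no edge straddles that height → 0 crossings.
Inner: no edge straddles that height → 0 crossings.
Only Central has an odd count, so the point is inside Central.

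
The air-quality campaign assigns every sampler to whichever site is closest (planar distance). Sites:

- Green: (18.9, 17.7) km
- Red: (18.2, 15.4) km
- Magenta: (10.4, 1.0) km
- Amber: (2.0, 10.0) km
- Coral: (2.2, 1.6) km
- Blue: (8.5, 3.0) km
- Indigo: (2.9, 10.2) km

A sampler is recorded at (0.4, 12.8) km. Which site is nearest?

Squared distances to each site:
Green: 366.260; Red: 323.600; Magenta: 239.240; Amber: 10.400; Coral: 128.680; Blue: 161.650; Indigo: 13.010.
Minimum at Amber.

Amber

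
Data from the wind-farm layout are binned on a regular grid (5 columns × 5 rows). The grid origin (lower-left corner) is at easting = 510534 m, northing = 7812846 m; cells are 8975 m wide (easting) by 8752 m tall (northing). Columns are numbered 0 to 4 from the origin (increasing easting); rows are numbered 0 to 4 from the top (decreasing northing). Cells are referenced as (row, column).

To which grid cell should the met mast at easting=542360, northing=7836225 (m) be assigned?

(2, 3)

Column index: ⌊(542360 − 510534) / 8975⌋ = ⌊3.546⌋ = 3
Row offset from origin: ⌊(7836225 − 7812846) / 8752⌋ = ⌊2.671⌋ = 2 → row 2 (counted from top)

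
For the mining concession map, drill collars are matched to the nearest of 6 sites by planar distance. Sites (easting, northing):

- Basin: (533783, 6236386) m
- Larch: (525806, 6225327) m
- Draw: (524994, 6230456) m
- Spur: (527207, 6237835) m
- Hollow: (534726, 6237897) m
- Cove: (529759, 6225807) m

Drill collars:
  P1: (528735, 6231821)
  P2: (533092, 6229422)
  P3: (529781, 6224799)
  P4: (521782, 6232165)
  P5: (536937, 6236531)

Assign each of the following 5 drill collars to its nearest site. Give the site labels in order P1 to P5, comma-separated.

Draw, Cove, Cove, Draw, Hollow

P1 → Draw (d²=15858306.00)
P2 → Cove (d²=24177114.00)
P3 → Cove (d²=1016548.00)
P4 → Draw (d²=13237625.00)
P5 → Hollow (d²=6754477.00)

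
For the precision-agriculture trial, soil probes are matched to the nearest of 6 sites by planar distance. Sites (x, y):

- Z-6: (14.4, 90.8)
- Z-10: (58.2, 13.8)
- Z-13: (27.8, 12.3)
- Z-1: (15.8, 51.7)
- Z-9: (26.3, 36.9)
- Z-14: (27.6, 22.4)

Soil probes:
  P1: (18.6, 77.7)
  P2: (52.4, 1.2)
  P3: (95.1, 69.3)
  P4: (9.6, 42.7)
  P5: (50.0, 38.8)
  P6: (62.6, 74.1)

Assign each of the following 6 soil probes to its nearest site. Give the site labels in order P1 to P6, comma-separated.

P1 → Z-6 (d²=189.25)
P2 → Z-10 (d²=192.40)
P3 → Z-10 (d²=4441.86)
P4 → Z-1 (d²=119.44)
P5 → Z-9 (d²=565.30)
P6 → Z-6 (d²=2602.13)

Z-6, Z-10, Z-10, Z-1, Z-9, Z-6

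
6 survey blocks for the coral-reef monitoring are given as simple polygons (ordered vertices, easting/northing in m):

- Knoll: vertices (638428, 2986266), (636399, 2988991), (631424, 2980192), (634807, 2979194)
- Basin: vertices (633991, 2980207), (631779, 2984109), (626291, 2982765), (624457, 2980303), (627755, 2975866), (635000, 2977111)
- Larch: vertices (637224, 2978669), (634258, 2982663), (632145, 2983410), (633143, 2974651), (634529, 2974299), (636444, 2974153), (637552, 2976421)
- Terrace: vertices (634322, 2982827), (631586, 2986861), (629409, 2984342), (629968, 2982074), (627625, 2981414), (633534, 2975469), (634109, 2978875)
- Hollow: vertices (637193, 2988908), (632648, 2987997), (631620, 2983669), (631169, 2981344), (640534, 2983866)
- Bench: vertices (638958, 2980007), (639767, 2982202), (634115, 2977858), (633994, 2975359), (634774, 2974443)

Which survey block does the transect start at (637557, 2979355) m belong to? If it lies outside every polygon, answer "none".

Cast a ray rightward from (637557, 2979355). For each polygon, the edges (by vertex number in listed order) whose endpoints lie on opposite sides of northing = 2979355, where each meets that height, and whether that is right or left of the point:
Knoll: 3–4 at easting≈634261.2 (left), 4–1 at easting≈634889.4 (left) → 0 crossings.
Basin: 4–5 at easting≈625161.6 (left), 6–1 at easting≈634268.7 (left) → 0 crossings.
Larch: 1–2 at easting≈636714.6 (left), 3–4 at easting≈632607.0 (left) → 0 crossings.
Terrace: 5–6 at easting≈629671.5 (left), 7–1 at easting≈634134.9 (left) → 0 crossings.
Hollow: no edge straddles that height → 0 crossings.
Bench: 2–3 at easting≈636062.8 (left), 5–1 at easting≈638467.7 (right) → 1 crossing.
Only Bench has an odd count, so the point is inside Bench.

Bench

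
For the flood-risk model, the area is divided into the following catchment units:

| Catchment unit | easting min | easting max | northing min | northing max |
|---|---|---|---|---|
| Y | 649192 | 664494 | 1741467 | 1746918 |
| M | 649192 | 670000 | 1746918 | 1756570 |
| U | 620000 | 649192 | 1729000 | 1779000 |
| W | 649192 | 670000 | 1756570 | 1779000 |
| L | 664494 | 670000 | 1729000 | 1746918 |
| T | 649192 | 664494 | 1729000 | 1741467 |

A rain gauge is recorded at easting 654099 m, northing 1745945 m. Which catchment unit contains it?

The point has easting = 654099 and northing = 1745945.
Only Y satisfies 649192 ≤ easting ≤ 664494 and 1741467 ≤ northing ≤ 1746918.

Y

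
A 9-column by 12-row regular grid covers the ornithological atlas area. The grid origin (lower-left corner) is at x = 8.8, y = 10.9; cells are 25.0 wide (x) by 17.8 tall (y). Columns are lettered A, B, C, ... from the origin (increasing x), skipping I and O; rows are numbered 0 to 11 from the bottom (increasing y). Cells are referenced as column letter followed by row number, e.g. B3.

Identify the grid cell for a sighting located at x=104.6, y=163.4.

Column index: ⌊(104.6 − 8.8) / 25.0⌋ = ⌊3.832⌋ = 3 → column D
Row offset from origin: ⌊(163.4 − 10.9) / 17.8⌋ = ⌊8.567⌋ = 8 → row 8

D8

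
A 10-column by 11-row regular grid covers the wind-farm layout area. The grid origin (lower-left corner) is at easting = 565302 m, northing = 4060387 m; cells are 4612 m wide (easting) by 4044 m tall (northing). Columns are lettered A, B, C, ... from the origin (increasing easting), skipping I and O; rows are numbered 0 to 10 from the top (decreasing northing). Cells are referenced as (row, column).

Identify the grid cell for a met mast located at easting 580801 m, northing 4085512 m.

Column index: ⌊(580801 − 565302) / 4612⌋ = ⌊3.361⌋ = 3 → column D
Row offset from origin: ⌊(4085512 − 4060387) / 4044⌋ = ⌊6.213⌋ = 6 → row 4 (counted from top)

(4, D)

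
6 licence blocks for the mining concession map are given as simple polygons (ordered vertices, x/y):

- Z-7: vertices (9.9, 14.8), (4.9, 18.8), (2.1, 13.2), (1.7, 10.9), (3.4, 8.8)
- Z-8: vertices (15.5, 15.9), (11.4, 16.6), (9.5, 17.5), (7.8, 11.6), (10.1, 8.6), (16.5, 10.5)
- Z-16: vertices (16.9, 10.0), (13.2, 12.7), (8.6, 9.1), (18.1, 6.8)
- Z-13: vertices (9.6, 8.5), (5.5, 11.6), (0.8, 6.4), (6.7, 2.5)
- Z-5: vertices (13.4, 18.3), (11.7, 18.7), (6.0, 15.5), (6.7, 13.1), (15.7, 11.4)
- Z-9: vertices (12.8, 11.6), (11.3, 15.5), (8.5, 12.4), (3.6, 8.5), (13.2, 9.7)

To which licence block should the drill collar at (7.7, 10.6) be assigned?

Cast a ray rightward from (7.7, 10.6). For each polygon, the edges (by vertex number in listed order) whose endpoints lie on opposite sides of y = 10.6, where each meets that height, and whether that is right or left of the point:
Z-7: 4–5 at x≈1.94 (left), 5–1 at x≈5.35 (left) → 0 crossings.
Z-8: 4–5 at x≈8.57 (right), 6–1 at x≈16.48 (right) → 2 crossings.
Z-16: 1–2 at x≈16.08 (right), 2–3 at x≈10.52 (right) → 2 crossings.
Z-13: 1–2 at x≈6.82 (left), 2–3 at x≈4.60 (left) → 0 crossings.
Z-5: no edge straddles that height → 0 crossings.
Z-9: 3–4 at x≈6.24 (left), 5–1 at x≈13.01 (right) → 1 crossing.
Only Z-9 has an odd count, so the point is inside Z-9.

Z-9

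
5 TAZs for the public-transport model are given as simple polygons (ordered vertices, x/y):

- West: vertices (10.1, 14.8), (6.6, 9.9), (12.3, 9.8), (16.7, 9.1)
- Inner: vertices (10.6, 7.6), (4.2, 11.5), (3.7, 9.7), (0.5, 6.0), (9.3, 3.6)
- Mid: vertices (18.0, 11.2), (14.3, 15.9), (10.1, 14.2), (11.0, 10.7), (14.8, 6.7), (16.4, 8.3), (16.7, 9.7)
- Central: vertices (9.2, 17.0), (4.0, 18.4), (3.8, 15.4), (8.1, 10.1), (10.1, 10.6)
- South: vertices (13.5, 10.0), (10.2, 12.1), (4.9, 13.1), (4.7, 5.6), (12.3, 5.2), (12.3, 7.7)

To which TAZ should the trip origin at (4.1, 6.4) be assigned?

Inner

Cast a ray rightward from (4.1, 6.4). For each polygon, the edges (by vertex number in listed order) whose endpoints lie on opposite sides of y = 6.4, where each meets that height, and whether that is right or left of the point:
West: no edge straddles that height → 0 crossings.
Inner: 3–4 at x≈0.85 (left), 5–1 at x≈10.21 (right) → 1 crossing.
Mid: no edge straddles that height → 0 crossings.
Central: no edge straddles that height → 0 crossings.
South: 3–4 at x≈4.72 (right), 5–6 at x≈12.30 (right) → 2 crossings.
Only Inner has an odd count, so the point is inside Inner.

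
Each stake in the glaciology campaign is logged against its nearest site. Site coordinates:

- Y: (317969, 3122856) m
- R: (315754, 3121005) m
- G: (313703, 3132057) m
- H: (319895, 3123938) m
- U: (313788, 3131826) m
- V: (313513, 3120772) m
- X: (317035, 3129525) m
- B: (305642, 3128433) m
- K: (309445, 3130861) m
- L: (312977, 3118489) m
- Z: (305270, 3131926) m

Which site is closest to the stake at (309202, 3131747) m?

Squared distances to each site:
Y: 155910170.000; R: 158319268.000; G: 20355101.000; H: 175320730.000; U: 21037637.000; V: 139035346.000; X: 66293173.000; B: 23656196.000; K: 844045.000; L: 190025189.000; Z: 15492665.000.
Minimum at K.

K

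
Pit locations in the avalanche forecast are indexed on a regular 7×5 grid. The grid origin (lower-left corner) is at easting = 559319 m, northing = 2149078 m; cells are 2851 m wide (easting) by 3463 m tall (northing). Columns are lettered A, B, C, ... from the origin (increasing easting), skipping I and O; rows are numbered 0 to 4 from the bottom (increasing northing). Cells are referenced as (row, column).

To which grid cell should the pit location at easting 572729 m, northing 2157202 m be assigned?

Column index: ⌊(572729 − 559319) / 2851⌋ = ⌊4.704⌋ = 4 → column E
Row offset from origin: ⌊(2157202 − 2149078) / 3463⌋ = ⌊2.346⌋ = 2 → row 2

(2, E)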